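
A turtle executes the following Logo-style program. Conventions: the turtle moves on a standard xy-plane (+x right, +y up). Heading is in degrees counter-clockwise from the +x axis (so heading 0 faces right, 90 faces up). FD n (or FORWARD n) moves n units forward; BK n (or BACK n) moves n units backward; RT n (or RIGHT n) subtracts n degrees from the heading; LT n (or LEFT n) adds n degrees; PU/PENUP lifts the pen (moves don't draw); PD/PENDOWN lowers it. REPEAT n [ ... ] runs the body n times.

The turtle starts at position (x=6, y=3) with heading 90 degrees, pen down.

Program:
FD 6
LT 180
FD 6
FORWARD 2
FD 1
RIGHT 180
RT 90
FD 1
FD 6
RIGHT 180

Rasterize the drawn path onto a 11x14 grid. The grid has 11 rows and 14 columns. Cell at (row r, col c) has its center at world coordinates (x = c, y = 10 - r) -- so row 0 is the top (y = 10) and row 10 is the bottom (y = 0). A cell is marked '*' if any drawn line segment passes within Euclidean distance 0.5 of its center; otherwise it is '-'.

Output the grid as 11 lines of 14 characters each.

Segment 0: (6,3) -> (6,9)
Segment 1: (6,9) -> (6,3)
Segment 2: (6,3) -> (6,1)
Segment 3: (6,1) -> (6,0)
Segment 4: (6,0) -> (7,0)
Segment 5: (7,0) -> (13,0)

Answer: --------------
------*-------
------*-------
------*-------
------*-------
------*-------
------*-------
------*-------
------*-------
------*-------
------********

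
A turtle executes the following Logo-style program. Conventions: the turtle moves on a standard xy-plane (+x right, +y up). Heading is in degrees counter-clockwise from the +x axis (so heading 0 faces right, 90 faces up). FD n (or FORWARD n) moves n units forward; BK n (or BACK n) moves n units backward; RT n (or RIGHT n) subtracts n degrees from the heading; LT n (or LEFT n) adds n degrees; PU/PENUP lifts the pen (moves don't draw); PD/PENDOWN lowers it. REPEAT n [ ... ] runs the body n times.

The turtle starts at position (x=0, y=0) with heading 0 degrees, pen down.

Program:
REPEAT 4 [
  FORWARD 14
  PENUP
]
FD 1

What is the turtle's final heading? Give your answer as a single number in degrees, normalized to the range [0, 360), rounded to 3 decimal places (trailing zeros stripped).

Answer: 0

Derivation:
Executing turtle program step by step:
Start: pos=(0,0), heading=0, pen down
REPEAT 4 [
  -- iteration 1/4 --
  FD 14: (0,0) -> (14,0) [heading=0, draw]
  PU: pen up
  -- iteration 2/4 --
  FD 14: (14,0) -> (28,0) [heading=0, move]
  PU: pen up
  -- iteration 3/4 --
  FD 14: (28,0) -> (42,0) [heading=0, move]
  PU: pen up
  -- iteration 4/4 --
  FD 14: (42,0) -> (56,0) [heading=0, move]
  PU: pen up
]
FD 1: (56,0) -> (57,0) [heading=0, move]
Final: pos=(57,0), heading=0, 1 segment(s) drawn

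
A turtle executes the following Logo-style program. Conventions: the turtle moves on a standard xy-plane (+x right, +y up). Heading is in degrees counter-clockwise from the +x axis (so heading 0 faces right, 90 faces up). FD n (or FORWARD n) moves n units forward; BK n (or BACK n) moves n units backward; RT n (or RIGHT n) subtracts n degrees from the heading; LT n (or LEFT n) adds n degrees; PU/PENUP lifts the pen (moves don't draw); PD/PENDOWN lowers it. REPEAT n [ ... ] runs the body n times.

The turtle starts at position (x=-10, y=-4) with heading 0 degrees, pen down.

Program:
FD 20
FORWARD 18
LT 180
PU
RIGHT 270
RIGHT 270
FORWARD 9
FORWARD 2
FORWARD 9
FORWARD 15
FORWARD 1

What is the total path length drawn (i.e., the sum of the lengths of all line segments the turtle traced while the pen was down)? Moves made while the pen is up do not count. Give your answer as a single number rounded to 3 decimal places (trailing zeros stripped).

Answer: 38

Derivation:
Executing turtle program step by step:
Start: pos=(-10,-4), heading=0, pen down
FD 20: (-10,-4) -> (10,-4) [heading=0, draw]
FD 18: (10,-4) -> (28,-4) [heading=0, draw]
LT 180: heading 0 -> 180
PU: pen up
RT 270: heading 180 -> 270
RT 270: heading 270 -> 0
FD 9: (28,-4) -> (37,-4) [heading=0, move]
FD 2: (37,-4) -> (39,-4) [heading=0, move]
FD 9: (39,-4) -> (48,-4) [heading=0, move]
FD 15: (48,-4) -> (63,-4) [heading=0, move]
FD 1: (63,-4) -> (64,-4) [heading=0, move]
Final: pos=(64,-4), heading=0, 2 segment(s) drawn

Segment lengths:
  seg 1: (-10,-4) -> (10,-4), length = 20
  seg 2: (10,-4) -> (28,-4), length = 18
Total = 38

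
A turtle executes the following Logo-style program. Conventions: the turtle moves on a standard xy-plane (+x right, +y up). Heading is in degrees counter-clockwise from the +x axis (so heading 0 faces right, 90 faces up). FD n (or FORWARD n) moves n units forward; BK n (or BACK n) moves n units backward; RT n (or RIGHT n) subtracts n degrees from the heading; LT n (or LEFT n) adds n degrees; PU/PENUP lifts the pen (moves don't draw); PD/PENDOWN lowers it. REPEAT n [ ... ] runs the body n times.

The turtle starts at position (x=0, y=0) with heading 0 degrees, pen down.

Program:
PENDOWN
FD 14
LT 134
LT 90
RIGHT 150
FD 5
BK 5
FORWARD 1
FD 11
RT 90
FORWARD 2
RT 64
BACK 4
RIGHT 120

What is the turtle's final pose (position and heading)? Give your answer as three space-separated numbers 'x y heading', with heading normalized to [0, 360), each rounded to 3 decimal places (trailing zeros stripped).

Executing turtle program step by step:
Start: pos=(0,0), heading=0, pen down
PD: pen down
FD 14: (0,0) -> (14,0) [heading=0, draw]
LT 134: heading 0 -> 134
LT 90: heading 134 -> 224
RT 150: heading 224 -> 74
FD 5: (14,0) -> (15.378,4.806) [heading=74, draw]
BK 5: (15.378,4.806) -> (14,0) [heading=74, draw]
FD 1: (14,0) -> (14.276,0.961) [heading=74, draw]
FD 11: (14.276,0.961) -> (17.308,11.535) [heading=74, draw]
RT 90: heading 74 -> 344
FD 2: (17.308,11.535) -> (19.23,10.984) [heading=344, draw]
RT 64: heading 344 -> 280
BK 4: (19.23,10.984) -> (18.536,14.923) [heading=280, draw]
RT 120: heading 280 -> 160
Final: pos=(18.536,14.923), heading=160, 7 segment(s) drawn

Answer: 18.536 14.923 160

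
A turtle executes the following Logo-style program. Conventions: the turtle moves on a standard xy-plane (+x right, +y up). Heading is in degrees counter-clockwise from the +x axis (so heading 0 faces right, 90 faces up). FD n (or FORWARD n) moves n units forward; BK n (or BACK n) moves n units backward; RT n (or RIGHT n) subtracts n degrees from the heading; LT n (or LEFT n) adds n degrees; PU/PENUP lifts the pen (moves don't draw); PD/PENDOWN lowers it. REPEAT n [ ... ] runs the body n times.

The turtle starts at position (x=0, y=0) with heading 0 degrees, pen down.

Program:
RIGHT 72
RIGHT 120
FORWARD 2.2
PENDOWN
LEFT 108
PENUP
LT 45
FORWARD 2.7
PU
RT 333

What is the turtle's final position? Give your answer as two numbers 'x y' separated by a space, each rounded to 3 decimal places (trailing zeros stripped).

Answer: -0.054 -1.242

Derivation:
Executing turtle program step by step:
Start: pos=(0,0), heading=0, pen down
RT 72: heading 0 -> 288
RT 120: heading 288 -> 168
FD 2.2: (0,0) -> (-2.152,0.457) [heading=168, draw]
PD: pen down
LT 108: heading 168 -> 276
PU: pen up
LT 45: heading 276 -> 321
FD 2.7: (-2.152,0.457) -> (-0.054,-1.242) [heading=321, move]
PU: pen up
RT 333: heading 321 -> 348
Final: pos=(-0.054,-1.242), heading=348, 1 segment(s) drawn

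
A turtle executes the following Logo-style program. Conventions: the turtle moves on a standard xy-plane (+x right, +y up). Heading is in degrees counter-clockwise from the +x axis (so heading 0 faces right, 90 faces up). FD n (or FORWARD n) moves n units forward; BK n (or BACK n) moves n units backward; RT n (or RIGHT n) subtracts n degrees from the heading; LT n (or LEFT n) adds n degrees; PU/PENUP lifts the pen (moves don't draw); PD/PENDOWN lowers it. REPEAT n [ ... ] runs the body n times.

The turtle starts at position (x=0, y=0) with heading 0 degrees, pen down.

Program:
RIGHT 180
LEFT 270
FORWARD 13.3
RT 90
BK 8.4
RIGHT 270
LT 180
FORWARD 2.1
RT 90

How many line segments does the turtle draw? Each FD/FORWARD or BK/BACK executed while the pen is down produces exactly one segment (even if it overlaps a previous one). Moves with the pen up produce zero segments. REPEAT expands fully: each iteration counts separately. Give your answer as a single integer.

Executing turtle program step by step:
Start: pos=(0,0), heading=0, pen down
RT 180: heading 0 -> 180
LT 270: heading 180 -> 90
FD 13.3: (0,0) -> (0,13.3) [heading=90, draw]
RT 90: heading 90 -> 0
BK 8.4: (0,13.3) -> (-8.4,13.3) [heading=0, draw]
RT 270: heading 0 -> 90
LT 180: heading 90 -> 270
FD 2.1: (-8.4,13.3) -> (-8.4,11.2) [heading=270, draw]
RT 90: heading 270 -> 180
Final: pos=(-8.4,11.2), heading=180, 3 segment(s) drawn
Segments drawn: 3

Answer: 3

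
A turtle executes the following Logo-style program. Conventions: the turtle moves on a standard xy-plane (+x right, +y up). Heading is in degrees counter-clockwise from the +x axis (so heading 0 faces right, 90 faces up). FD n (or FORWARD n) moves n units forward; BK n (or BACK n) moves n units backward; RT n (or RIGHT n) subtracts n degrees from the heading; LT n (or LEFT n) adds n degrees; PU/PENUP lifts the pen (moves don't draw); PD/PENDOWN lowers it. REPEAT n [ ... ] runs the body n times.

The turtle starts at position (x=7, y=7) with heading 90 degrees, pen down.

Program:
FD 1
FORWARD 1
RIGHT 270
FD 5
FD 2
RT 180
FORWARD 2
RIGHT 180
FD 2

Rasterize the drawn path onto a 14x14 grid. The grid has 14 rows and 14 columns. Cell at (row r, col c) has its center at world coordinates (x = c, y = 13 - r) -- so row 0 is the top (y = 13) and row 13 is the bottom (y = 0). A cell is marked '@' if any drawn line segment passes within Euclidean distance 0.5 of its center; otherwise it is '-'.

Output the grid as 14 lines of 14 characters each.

Segment 0: (7,7) -> (7,8)
Segment 1: (7,8) -> (7,9)
Segment 2: (7,9) -> (2,9)
Segment 3: (2,9) -> (0,9)
Segment 4: (0,9) -> (2,9)
Segment 5: (2,9) -> (0,9)

Answer: --------------
--------------
--------------
--------------
@@@@@@@@------
-------@------
-------@------
--------------
--------------
--------------
--------------
--------------
--------------
--------------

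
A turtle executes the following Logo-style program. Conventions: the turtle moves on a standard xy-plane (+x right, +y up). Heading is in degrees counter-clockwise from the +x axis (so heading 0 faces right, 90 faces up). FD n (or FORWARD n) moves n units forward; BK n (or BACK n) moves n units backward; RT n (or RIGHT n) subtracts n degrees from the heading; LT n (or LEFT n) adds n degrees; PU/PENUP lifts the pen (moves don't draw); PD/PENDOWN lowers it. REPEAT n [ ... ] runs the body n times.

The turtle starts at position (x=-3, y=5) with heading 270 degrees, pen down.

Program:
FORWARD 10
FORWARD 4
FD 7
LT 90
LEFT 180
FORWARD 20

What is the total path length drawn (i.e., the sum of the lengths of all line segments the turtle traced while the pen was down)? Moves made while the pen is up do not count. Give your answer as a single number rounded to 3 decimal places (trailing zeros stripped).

Executing turtle program step by step:
Start: pos=(-3,5), heading=270, pen down
FD 10: (-3,5) -> (-3,-5) [heading=270, draw]
FD 4: (-3,-5) -> (-3,-9) [heading=270, draw]
FD 7: (-3,-9) -> (-3,-16) [heading=270, draw]
LT 90: heading 270 -> 0
LT 180: heading 0 -> 180
FD 20: (-3,-16) -> (-23,-16) [heading=180, draw]
Final: pos=(-23,-16), heading=180, 4 segment(s) drawn

Segment lengths:
  seg 1: (-3,5) -> (-3,-5), length = 10
  seg 2: (-3,-5) -> (-3,-9), length = 4
  seg 3: (-3,-9) -> (-3,-16), length = 7
  seg 4: (-3,-16) -> (-23,-16), length = 20
Total = 41

Answer: 41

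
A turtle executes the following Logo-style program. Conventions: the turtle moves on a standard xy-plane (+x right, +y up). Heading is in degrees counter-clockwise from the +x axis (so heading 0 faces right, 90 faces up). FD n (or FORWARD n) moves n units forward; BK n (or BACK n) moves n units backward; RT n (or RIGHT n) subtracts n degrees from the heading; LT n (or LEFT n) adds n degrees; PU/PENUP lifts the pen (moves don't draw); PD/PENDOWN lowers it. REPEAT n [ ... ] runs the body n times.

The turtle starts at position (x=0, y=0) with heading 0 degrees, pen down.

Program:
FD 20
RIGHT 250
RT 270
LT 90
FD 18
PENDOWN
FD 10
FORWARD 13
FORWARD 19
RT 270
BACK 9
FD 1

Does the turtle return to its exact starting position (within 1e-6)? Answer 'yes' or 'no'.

Answer: no

Derivation:
Executing turtle program step by step:
Start: pos=(0,0), heading=0, pen down
FD 20: (0,0) -> (20,0) [heading=0, draw]
RT 250: heading 0 -> 110
RT 270: heading 110 -> 200
LT 90: heading 200 -> 290
FD 18: (20,0) -> (26.156,-16.914) [heading=290, draw]
PD: pen down
FD 10: (26.156,-16.914) -> (29.577,-26.311) [heading=290, draw]
FD 13: (29.577,-26.311) -> (34.023,-38.527) [heading=290, draw]
FD 19: (34.023,-38.527) -> (40.521,-56.382) [heading=290, draw]
RT 270: heading 290 -> 20
BK 9: (40.521,-56.382) -> (32.064,-59.46) [heading=20, draw]
FD 1: (32.064,-59.46) -> (33.004,-59.118) [heading=20, draw]
Final: pos=(33.004,-59.118), heading=20, 7 segment(s) drawn

Start position: (0, 0)
Final position: (33.004, -59.118)
Distance = 67.706; >= 1e-6 -> NOT closed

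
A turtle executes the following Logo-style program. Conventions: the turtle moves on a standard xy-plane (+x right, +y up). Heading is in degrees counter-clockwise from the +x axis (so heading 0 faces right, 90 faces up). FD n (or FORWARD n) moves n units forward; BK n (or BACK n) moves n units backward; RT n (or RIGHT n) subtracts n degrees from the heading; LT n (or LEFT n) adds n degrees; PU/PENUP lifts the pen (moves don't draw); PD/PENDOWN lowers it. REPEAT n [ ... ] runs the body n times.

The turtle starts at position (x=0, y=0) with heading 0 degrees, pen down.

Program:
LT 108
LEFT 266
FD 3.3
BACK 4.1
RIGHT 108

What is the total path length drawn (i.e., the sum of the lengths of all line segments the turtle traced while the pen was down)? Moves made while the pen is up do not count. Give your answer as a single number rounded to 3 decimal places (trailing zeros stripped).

Executing turtle program step by step:
Start: pos=(0,0), heading=0, pen down
LT 108: heading 0 -> 108
LT 266: heading 108 -> 14
FD 3.3: (0,0) -> (3.202,0.798) [heading=14, draw]
BK 4.1: (3.202,0.798) -> (-0.776,-0.194) [heading=14, draw]
RT 108: heading 14 -> 266
Final: pos=(-0.776,-0.194), heading=266, 2 segment(s) drawn

Segment lengths:
  seg 1: (0,0) -> (3.202,0.798), length = 3.3
  seg 2: (3.202,0.798) -> (-0.776,-0.194), length = 4.1
Total = 7.4

Answer: 7.4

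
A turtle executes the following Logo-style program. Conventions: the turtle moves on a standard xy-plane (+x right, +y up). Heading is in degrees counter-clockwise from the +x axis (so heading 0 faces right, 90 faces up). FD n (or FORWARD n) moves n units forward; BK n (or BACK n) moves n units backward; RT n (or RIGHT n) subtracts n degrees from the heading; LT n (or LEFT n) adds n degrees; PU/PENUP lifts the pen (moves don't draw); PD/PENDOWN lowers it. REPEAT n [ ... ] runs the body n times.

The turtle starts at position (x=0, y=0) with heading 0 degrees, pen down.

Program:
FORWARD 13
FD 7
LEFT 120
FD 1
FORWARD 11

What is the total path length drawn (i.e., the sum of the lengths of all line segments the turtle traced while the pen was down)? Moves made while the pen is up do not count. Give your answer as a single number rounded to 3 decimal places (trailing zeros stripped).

Executing turtle program step by step:
Start: pos=(0,0), heading=0, pen down
FD 13: (0,0) -> (13,0) [heading=0, draw]
FD 7: (13,0) -> (20,0) [heading=0, draw]
LT 120: heading 0 -> 120
FD 1: (20,0) -> (19.5,0.866) [heading=120, draw]
FD 11: (19.5,0.866) -> (14,10.392) [heading=120, draw]
Final: pos=(14,10.392), heading=120, 4 segment(s) drawn

Segment lengths:
  seg 1: (0,0) -> (13,0), length = 13
  seg 2: (13,0) -> (20,0), length = 7
  seg 3: (20,0) -> (19.5,0.866), length = 1
  seg 4: (19.5,0.866) -> (14,10.392), length = 11
Total = 32

Answer: 32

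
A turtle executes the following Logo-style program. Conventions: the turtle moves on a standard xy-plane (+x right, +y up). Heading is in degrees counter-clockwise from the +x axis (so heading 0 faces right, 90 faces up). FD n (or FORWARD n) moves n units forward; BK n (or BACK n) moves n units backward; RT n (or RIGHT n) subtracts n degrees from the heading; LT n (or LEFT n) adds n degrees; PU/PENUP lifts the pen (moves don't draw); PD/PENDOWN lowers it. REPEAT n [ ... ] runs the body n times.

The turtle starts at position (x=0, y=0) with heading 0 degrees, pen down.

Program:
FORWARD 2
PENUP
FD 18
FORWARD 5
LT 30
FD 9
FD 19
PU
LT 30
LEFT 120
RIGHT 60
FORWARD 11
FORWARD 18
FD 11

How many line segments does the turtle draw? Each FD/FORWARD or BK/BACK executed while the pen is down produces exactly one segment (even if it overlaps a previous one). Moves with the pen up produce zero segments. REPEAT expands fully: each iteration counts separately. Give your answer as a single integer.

Executing turtle program step by step:
Start: pos=(0,0), heading=0, pen down
FD 2: (0,0) -> (2,0) [heading=0, draw]
PU: pen up
FD 18: (2,0) -> (20,0) [heading=0, move]
FD 5: (20,0) -> (25,0) [heading=0, move]
LT 30: heading 0 -> 30
FD 9: (25,0) -> (32.794,4.5) [heading=30, move]
FD 19: (32.794,4.5) -> (49.249,14) [heading=30, move]
PU: pen up
LT 30: heading 30 -> 60
LT 120: heading 60 -> 180
RT 60: heading 180 -> 120
FD 11: (49.249,14) -> (43.749,23.526) [heading=120, move]
FD 18: (43.749,23.526) -> (34.749,39.115) [heading=120, move]
FD 11: (34.749,39.115) -> (29.249,48.641) [heading=120, move]
Final: pos=(29.249,48.641), heading=120, 1 segment(s) drawn
Segments drawn: 1

Answer: 1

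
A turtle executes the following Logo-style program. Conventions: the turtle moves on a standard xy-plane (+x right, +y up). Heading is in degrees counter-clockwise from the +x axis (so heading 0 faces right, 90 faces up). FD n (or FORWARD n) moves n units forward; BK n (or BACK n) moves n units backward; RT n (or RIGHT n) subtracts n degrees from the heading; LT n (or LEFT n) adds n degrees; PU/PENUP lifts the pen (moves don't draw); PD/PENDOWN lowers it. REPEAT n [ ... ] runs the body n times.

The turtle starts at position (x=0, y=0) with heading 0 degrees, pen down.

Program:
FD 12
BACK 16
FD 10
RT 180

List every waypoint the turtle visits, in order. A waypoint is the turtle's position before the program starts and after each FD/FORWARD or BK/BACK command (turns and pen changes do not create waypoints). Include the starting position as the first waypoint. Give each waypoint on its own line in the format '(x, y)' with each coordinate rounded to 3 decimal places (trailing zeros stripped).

Answer: (0, 0)
(12, 0)
(-4, 0)
(6, 0)

Derivation:
Executing turtle program step by step:
Start: pos=(0,0), heading=0, pen down
FD 12: (0,0) -> (12,0) [heading=0, draw]
BK 16: (12,0) -> (-4,0) [heading=0, draw]
FD 10: (-4,0) -> (6,0) [heading=0, draw]
RT 180: heading 0 -> 180
Final: pos=(6,0), heading=180, 3 segment(s) drawn
Waypoints (4 total):
(0, 0)
(12, 0)
(-4, 0)
(6, 0)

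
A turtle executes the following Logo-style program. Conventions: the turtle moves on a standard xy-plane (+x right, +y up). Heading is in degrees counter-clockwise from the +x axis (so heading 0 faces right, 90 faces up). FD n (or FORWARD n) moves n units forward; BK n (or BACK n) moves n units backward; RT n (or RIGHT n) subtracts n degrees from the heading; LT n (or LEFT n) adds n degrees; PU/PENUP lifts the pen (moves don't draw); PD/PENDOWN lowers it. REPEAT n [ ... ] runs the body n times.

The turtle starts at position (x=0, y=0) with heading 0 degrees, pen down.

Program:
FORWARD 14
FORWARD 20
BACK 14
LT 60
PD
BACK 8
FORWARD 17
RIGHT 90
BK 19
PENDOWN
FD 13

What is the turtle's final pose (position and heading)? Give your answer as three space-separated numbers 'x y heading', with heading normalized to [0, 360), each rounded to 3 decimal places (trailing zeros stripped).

Answer: 19.304 10.794 330

Derivation:
Executing turtle program step by step:
Start: pos=(0,0), heading=0, pen down
FD 14: (0,0) -> (14,0) [heading=0, draw]
FD 20: (14,0) -> (34,0) [heading=0, draw]
BK 14: (34,0) -> (20,0) [heading=0, draw]
LT 60: heading 0 -> 60
PD: pen down
BK 8: (20,0) -> (16,-6.928) [heading=60, draw]
FD 17: (16,-6.928) -> (24.5,7.794) [heading=60, draw]
RT 90: heading 60 -> 330
BK 19: (24.5,7.794) -> (8.046,17.294) [heading=330, draw]
PD: pen down
FD 13: (8.046,17.294) -> (19.304,10.794) [heading=330, draw]
Final: pos=(19.304,10.794), heading=330, 7 segment(s) drawn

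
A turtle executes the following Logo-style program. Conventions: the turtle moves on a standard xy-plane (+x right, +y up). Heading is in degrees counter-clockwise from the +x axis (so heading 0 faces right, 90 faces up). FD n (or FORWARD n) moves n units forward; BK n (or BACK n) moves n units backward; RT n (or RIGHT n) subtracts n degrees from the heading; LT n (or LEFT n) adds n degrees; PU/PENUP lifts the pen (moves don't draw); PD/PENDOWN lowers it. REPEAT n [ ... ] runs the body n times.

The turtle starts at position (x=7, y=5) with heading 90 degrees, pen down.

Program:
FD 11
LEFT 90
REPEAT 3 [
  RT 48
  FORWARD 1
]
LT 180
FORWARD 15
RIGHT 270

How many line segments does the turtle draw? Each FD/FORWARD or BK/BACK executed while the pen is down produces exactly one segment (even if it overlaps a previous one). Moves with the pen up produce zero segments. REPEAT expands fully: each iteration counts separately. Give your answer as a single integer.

Executing turtle program step by step:
Start: pos=(7,5), heading=90, pen down
FD 11: (7,5) -> (7,16) [heading=90, draw]
LT 90: heading 90 -> 180
REPEAT 3 [
  -- iteration 1/3 --
  RT 48: heading 180 -> 132
  FD 1: (7,16) -> (6.331,16.743) [heading=132, draw]
  -- iteration 2/3 --
  RT 48: heading 132 -> 84
  FD 1: (6.331,16.743) -> (6.435,17.738) [heading=84, draw]
  -- iteration 3/3 --
  RT 48: heading 84 -> 36
  FD 1: (6.435,17.738) -> (7.244,18.325) [heading=36, draw]
]
LT 180: heading 36 -> 216
FD 15: (7.244,18.325) -> (-4.891,9.509) [heading=216, draw]
RT 270: heading 216 -> 306
Final: pos=(-4.891,9.509), heading=306, 5 segment(s) drawn
Segments drawn: 5

Answer: 5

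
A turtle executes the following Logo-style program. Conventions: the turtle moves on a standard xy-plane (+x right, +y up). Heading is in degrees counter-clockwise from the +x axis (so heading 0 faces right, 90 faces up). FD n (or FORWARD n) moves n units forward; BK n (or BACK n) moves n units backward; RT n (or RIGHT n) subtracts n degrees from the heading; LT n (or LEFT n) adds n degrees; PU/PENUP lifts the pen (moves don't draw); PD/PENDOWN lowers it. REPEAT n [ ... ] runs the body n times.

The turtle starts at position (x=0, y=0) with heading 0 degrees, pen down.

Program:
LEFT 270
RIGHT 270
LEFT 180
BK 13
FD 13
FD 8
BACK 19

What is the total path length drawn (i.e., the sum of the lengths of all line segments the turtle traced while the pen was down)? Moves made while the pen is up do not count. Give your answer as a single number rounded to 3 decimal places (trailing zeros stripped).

Executing turtle program step by step:
Start: pos=(0,0), heading=0, pen down
LT 270: heading 0 -> 270
RT 270: heading 270 -> 0
LT 180: heading 0 -> 180
BK 13: (0,0) -> (13,0) [heading=180, draw]
FD 13: (13,0) -> (0,0) [heading=180, draw]
FD 8: (0,0) -> (-8,0) [heading=180, draw]
BK 19: (-8,0) -> (11,0) [heading=180, draw]
Final: pos=(11,0), heading=180, 4 segment(s) drawn

Segment lengths:
  seg 1: (0,0) -> (13,0), length = 13
  seg 2: (13,0) -> (0,0), length = 13
  seg 3: (0,0) -> (-8,0), length = 8
  seg 4: (-8,0) -> (11,0), length = 19
Total = 53

Answer: 53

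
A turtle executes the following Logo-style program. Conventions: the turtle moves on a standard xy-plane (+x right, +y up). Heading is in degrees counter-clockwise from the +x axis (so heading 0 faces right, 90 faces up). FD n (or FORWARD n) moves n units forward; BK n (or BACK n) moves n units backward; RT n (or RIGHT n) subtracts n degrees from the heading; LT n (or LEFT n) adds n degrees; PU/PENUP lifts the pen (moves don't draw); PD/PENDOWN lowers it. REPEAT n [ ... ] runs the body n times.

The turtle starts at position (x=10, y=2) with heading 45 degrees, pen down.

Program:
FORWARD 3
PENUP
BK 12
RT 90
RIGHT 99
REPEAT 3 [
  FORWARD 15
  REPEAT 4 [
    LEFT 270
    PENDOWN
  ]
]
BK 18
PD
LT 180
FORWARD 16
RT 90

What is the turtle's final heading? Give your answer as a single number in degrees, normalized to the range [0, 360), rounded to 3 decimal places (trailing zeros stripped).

Answer: 306

Derivation:
Executing turtle program step by step:
Start: pos=(10,2), heading=45, pen down
FD 3: (10,2) -> (12.121,4.121) [heading=45, draw]
PU: pen up
BK 12: (12.121,4.121) -> (3.636,-4.364) [heading=45, move]
RT 90: heading 45 -> 315
RT 99: heading 315 -> 216
REPEAT 3 [
  -- iteration 1/3 --
  FD 15: (3.636,-4.364) -> (-8.499,-13.181) [heading=216, move]
  REPEAT 4 [
    -- iteration 1/4 --
    LT 270: heading 216 -> 126
    PD: pen down
    -- iteration 2/4 --
    LT 270: heading 126 -> 36
    PD: pen down
    -- iteration 3/4 --
    LT 270: heading 36 -> 306
    PD: pen down
    -- iteration 4/4 --
    LT 270: heading 306 -> 216
    PD: pen down
  ]
  -- iteration 2/3 --
  FD 15: (-8.499,-13.181) -> (-20.634,-21.998) [heading=216, draw]
  REPEAT 4 [
    -- iteration 1/4 --
    LT 270: heading 216 -> 126
    PD: pen down
    -- iteration 2/4 --
    LT 270: heading 126 -> 36
    PD: pen down
    -- iteration 3/4 --
    LT 270: heading 36 -> 306
    PD: pen down
    -- iteration 4/4 --
    LT 270: heading 306 -> 216
    PD: pen down
  ]
  -- iteration 3/3 --
  FD 15: (-20.634,-21.998) -> (-32.77,-30.814) [heading=216, draw]
  REPEAT 4 [
    -- iteration 1/4 --
    LT 270: heading 216 -> 126
    PD: pen down
    -- iteration 2/4 --
    LT 270: heading 126 -> 36
    PD: pen down
    -- iteration 3/4 --
    LT 270: heading 36 -> 306
    PD: pen down
    -- iteration 4/4 --
    LT 270: heading 306 -> 216
    PD: pen down
  ]
]
BK 18: (-32.77,-30.814) -> (-18.207,-20.234) [heading=216, draw]
PD: pen down
LT 180: heading 216 -> 36
FD 16: (-18.207,-20.234) -> (-5.263,-10.83) [heading=36, draw]
RT 90: heading 36 -> 306
Final: pos=(-5.263,-10.83), heading=306, 5 segment(s) drawn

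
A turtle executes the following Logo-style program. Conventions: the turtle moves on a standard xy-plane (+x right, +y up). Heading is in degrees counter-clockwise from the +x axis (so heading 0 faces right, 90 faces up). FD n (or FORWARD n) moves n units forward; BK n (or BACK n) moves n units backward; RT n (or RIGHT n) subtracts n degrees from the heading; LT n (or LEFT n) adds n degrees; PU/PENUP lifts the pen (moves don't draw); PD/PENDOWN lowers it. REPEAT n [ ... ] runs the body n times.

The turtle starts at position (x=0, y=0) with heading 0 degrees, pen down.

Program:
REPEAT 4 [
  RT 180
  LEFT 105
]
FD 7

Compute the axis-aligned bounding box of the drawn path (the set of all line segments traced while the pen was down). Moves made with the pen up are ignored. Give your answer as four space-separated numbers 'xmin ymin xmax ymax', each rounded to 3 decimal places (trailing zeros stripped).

Answer: 0 0 3.5 6.062

Derivation:
Executing turtle program step by step:
Start: pos=(0,0), heading=0, pen down
REPEAT 4 [
  -- iteration 1/4 --
  RT 180: heading 0 -> 180
  LT 105: heading 180 -> 285
  -- iteration 2/4 --
  RT 180: heading 285 -> 105
  LT 105: heading 105 -> 210
  -- iteration 3/4 --
  RT 180: heading 210 -> 30
  LT 105: heading 30 -> 135
  -- iteration 4/4 --
  RT 180: heading 135 -> 315
  LT 105: heading 315 -> 60
]
FD 7: (0,0) -> (3.5,6.062) [heading=60, draw]
Final: pos=(3.5,6.062), heading=60, 1 segment(s) drawn

Segment endpoints: x in {0, 3.5}, y in {0, 6.062}
xmin=0, ymin=0, xmax=3.5, ymax=6.062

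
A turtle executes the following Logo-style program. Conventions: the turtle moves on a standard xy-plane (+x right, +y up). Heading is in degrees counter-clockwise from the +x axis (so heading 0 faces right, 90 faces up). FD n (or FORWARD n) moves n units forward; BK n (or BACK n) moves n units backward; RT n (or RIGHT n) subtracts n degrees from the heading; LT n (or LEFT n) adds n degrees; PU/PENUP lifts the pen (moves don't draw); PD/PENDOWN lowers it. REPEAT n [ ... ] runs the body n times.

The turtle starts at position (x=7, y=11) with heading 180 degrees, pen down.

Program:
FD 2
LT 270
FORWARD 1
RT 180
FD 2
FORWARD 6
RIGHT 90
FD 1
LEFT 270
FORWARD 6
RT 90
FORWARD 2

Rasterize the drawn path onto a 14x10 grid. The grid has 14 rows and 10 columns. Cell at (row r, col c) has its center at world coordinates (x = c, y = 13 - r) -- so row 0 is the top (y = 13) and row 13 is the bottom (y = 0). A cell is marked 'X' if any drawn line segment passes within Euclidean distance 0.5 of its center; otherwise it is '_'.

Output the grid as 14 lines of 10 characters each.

Segment 0: (7,11) -> (5,11)
Segment 1: (5,11) -> (5,12)
Segment 2: (5,12) -> (5,10)
Segment 3: (5,10) -> (5,4)
Segment 4: (5,4) -> (4,4)
Segment 5: (4,4) -> (4,10)
Segment 6: (4,10) -> (6,10)

Answer: __________
_____X____
_____XXX__
____XXX___
____XX____
____XX____
____XX____
____XX____
____XX____
____XX____
__________
__________
__________
__________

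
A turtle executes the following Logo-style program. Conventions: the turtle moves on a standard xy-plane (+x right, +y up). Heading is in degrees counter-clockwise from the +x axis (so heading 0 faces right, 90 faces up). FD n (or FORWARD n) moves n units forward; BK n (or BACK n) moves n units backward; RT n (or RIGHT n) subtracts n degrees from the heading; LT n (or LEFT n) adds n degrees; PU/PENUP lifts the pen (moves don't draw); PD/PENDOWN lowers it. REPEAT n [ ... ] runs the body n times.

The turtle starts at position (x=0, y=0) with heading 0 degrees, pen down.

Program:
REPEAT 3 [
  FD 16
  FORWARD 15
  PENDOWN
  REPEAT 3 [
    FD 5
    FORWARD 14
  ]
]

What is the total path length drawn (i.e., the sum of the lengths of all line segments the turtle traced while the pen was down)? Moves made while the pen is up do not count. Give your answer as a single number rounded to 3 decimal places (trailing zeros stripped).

Answer: 264

Derivation:
Executing turtle program step by step:
Start: pos=(0,0), heading=0, pen down
REPEAT 3 [
  -- iteration 1/3 --
  FD 16: (0,0) -> (16,0) [heading=0, draw]
  FD 15: (16,0) -> (31,0) [heading=0, draw]
  PD: pen down
  REPEAT 3 [
    -- iteration 1/3 --
    FD 5: (31,0) -> (36,0) [heading=0, draw]
    FD 14: (36,0) -> (50,0) [heading=0, draw]
    -- iteration 2/3 --
    FD 5: (50,0) -> (55,0) [heading=0, draw]
    FD 14: (55,0) -> (69,0) [heading=0, draw]
    -- iteration 3/3 --
    FD 5: (69,0) -> (74,0) [heading=0, draw]
    FD 14: (74,0) -> (88,0) [heading=0, draw]
  ]
  -- iteration 2/3 --
  FD 16: (88,0) -> (104,0) [heading=0, draw]
  FD 15: (104,0) -> (119,0) [heading=0, draw]
  PD: pen down
  REPEAT 3 [
    -- iteration 1/3 --
    FD 5: (119,0) -> (124,0) [heading=0, draw]
    FD 14: (124,0) -> (138,0) [heading=0, draw]
    -- iteration 2/3 --
    FD 5: (138,0) -> (143,0) [heading=0, draw]
    FD 14: (143,0) -> (157,0) [heading=0, draw]
    -- iteration 3/3 --
    FD 5: (157,0) -> (162,0) [heading=0, draw]
    FD 14: (162,0) -> (176,0) [heading=0, draw]
  ]
  -- iteration 3/3 --
  FD 16: (176,0) -> (192,0) [heading=0, draw]
  FD 15: (192,0) -> (207,0) [heading=0, draw]
  PD: pen down
  REPEAT 3 [
    -- iteration 1/3 --
    FD 5: (207,0) -> (212,0) [heading=0, draw]
    FD 14: (212,0) -> (226,0) [heading=0, draw]
    -- iteration 2/3 --
    FD 5: (226,0) -> (231,0) [heading=0, draw]
    FD 14: (231,0) -> (245,0) [heading=0, draw]
    -- iteration 3/3 --
    FD 5: (245,0) -> (250,0) [heading=0, draw]
    FD 14: (250,0) -> (264,0) [heading=0, draw]
  ]
]
Final: pos=(264,0), heading=0, 24 segment(s) drawn

Segment lengths:
  seg 1: (0,0) -> (16,0), length = 16
  seg 2: (16,0) -> (31,0), length = 15
  seg 3: (31,0) -> (36,0), length = 5
  seg 4: (36,0) -> (50,0), length = 14
  seg 5: (50,0) -> (55,0), length = 5
  seg 6: (55,0) -> (69,0), length = 14
  seg 7: (69,0) -> (74,0), length = 5
  seg 8: (74,0) -> (88,0), length = 14
  seg 9: (88,0) -> (104,0), length = 16
  seg 10: (104,0) -> (119,0), length = 15
  seg 11: (119,0) -> (124,0), length = 5
  seg 12: (124,0) -> (138,0), length = 14
  seg 13: (138,0) -> (143,0), length = 5
  seg 14: (143,0) -> (157,0), length = 14
  seg 15: (157,0) -> (162,0), length = 5
  seg 16: (162,0) -> (176,0), length = 14
  seg 17: (176,0) -> (192,0), length = 16
  seg 18: (192,0) -> (207,0), length = 15
  seg 19: (207,0) -> (212,0), length = 5
  seg 20: (212,0) -> (226,0), length = 14
  seg 21: (226,0) -> (231,0), length = 5
  seg 22: (231,0) -> (245,0), length = 14
  seg 23: (245,0) -> (250,0), length = 5
  seg 24: (250,0) -> (264,0), length = 14
Total = 264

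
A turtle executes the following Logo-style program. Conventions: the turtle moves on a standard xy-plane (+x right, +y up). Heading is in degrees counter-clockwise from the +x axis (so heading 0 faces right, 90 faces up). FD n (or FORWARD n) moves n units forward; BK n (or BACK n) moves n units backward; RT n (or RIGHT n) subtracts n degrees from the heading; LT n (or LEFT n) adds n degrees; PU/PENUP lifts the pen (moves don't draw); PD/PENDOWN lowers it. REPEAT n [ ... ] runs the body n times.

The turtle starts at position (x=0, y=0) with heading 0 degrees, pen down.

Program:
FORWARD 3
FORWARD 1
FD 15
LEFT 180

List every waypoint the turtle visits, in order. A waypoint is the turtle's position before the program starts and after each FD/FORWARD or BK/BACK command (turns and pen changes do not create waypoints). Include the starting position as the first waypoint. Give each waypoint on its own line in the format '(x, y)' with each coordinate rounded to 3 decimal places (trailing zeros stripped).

Executing turtle program step by step:
Start: pos=(0,0), heading=0, pen down
FD 3: (0,0) -> (3,0) [heading=0, draw]
FD 1: (3,0) -> (4,0) [heading=0, draw]
FD 15: (4,0) -> (19,0) [heading=0, draw]
LT 180: heading 0 -> 180
Final: pos=(19,0), heading=180, 3 segment(s) drawn
Waypoints (4 total):
(0, 0)
(3, 0)
(4, 0)
(19, 0)

Answer: (0, 0)
(3, 0)
(4, 0)
(19, 0)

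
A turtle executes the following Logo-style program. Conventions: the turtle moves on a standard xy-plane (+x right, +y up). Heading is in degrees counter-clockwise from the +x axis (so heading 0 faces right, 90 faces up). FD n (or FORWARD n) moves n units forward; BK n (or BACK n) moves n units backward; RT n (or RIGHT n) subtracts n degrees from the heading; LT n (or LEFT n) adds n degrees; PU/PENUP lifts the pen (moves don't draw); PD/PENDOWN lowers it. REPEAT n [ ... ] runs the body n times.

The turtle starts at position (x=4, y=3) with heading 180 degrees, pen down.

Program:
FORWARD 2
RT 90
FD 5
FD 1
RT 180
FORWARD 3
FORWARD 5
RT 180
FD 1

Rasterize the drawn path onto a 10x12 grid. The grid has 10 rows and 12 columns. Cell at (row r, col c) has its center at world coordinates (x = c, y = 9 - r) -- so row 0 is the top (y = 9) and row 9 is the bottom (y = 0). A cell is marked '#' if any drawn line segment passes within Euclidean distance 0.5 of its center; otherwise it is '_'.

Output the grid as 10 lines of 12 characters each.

Answer: __#_________
__#_________
__#_________
__#_________
__#_________
__#_________
__###_______
__#_________
__#_________
____________

Derivation:
Segment 0: (4,3) -> (2,3)
Segment 1: (2,3) -> (2,8)
Segment 2: (2,8) -> (2,9)
Segment 3: (2,9) -> (2,6)
Segment 4: (2,6) -> (2,1)
Segment 5: (2,1) -> (2,2)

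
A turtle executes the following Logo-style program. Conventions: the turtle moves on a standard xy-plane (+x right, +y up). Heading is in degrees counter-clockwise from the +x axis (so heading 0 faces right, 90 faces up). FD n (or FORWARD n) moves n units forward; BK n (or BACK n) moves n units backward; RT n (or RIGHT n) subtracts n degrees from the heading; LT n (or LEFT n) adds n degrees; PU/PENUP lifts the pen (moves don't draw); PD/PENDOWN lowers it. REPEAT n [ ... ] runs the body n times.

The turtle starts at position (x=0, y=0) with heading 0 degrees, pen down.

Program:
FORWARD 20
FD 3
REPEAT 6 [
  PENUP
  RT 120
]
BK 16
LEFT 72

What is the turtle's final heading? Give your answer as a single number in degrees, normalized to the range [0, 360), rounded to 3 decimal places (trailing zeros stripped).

Answer: 72

Derivation:
Executing turtle program step by step:
Start: pos=(0,0), heading=0, pen down
FD 20: (0,0) -> (20,0) [heading=0, draw]
FD 3: (20,0) -> (23,0) [heading=0, draw]
REPEAT 6 [
  -- iteration 1/6 --
  PU: pen up
  RT 120: heading 0 -> 240
  -- iteration 2/6 --
  PU: pen up
  RT 120: heading 240 -> 120
  -- iteration 3/6 --
  PU: pen up
  RT 120: heading 120 -> 0
  -- iteration 4/6 --
  PU: pen up
  RT 120: heading 0 -> 240
  -- iteration 5/6 --
  PU: pen up
  RT 120: heading 240 -> 120
  -- iteration 6/6 --
  PU: pen up
  RT 120: heading 120 -> 0
]
BK 16: (23,0) -> (7,0) [heading=0, move]
LT 72: heading 0 -> 72
Final: pos=(7,0), heading=72, 2 segment(s) drawn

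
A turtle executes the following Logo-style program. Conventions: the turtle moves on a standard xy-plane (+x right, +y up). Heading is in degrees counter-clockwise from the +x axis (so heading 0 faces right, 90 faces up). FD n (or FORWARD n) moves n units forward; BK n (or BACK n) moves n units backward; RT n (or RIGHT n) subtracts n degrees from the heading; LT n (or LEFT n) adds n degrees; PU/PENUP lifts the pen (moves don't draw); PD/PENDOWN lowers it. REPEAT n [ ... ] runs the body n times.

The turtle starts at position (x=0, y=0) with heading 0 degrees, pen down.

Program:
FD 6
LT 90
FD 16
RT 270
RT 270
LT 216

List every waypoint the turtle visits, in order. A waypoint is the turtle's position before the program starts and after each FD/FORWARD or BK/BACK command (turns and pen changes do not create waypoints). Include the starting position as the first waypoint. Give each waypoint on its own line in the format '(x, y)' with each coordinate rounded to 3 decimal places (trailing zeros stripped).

Answer: (0, 0)
(6, 0)
(6, 16)

Derivation:
Executing turtle program step by step:
Start: pos=(0,0), heading=0, pen down
FD 6: (0,0) -> (6,0) [heading=0, draw]
LT 90: heading 0 -> 90
FD 16: (6,0) -> (6,16) [heading=90, draw]
RT 270: heading 90 -> 180
RT 270: heading 180 -> 270
LT 216: heading 270 -> 126
Final: pos=(6,16), heading=126, 2 segment(s) drawn
Waypoints (3 total):
(0, 0)
(6, 0)
(6, 16)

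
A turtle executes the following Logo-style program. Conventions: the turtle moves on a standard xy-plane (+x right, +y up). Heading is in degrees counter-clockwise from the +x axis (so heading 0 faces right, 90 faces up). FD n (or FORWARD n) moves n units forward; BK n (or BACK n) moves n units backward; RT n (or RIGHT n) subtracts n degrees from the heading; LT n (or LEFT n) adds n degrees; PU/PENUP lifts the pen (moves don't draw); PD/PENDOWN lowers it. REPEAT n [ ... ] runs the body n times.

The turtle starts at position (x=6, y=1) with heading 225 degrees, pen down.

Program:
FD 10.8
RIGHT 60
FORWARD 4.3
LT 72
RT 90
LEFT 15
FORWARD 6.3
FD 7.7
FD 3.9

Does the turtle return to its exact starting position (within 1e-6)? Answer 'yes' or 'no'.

Executing turtle program step by step:
Start: pos=(6,1), heading=225, pen down
FD 10.8: (6,1) -> (-1.637,-6.637) [heading=225, draw]
RT 60: heading 225 -> 165
FD 4.3: (-1.637,-6.637) -> (-5.79,-5.524) [heading=165, draw]
LT 72: heading 165 -> 237
RT 90: heading 237 -> 147
LT 15: heading 147 -> 162
FD 6.3: (-5.79,-5.524) -> (-11.782,-3.577) [heading=162, draw]
FD 7.7: (-11.782,-3.577) -> (-19.105,-1.198) [heading=162, draw]
FD 3.9: (-19.105,-1.198) -> (-22.814,0.008) [heading=162, draw]
Final: pos=(-22.814,0.008), heading=162, 5 segment(s) drawn

Start position: (6, 1)
Final position: (-22.814, 0.008)
Distance = 28.831; >= 1e-6 -> NOT closed

Answer: no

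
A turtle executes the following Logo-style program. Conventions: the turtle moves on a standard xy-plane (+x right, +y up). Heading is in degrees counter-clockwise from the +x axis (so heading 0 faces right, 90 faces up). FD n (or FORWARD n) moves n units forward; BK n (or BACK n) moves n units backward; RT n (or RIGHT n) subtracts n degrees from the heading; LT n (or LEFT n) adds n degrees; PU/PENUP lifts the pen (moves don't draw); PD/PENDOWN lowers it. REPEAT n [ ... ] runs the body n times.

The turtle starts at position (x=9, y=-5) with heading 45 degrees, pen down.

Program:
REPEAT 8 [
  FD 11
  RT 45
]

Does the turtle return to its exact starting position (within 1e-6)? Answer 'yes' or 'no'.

Answer: yes

Derivation:
Executing turtle program step by step:
Start: pos=(9,-5), heading=45, pen down
REPEAT 8 [
  -- iteration 1/8 --
  FD 11: (9,-5) -> (16.778,2.778) [heading=45, draw]
  RT 45: heading 45 -> 0
  -- iteration 2/8 --
  FD 11: (16.778,2.778) -> (27.778,2.778) [heading=0, draw]
  RT 45: heading 0 -> 315
  -- iteration 3/8 --
  FD 11: (27.778,2.778) -> (35.556,-5) [heading=315, draw]
  RT 45: heading 315 -> 270
  -- iteration 4/8 --
  FD 11: (35.556,-5) -> (35.556,-16) [heading=270, draw]
  RT 45: heading 270 -> 225
  -- iteration 5/8 --
  FD 11: (35.556,-16) -> (27.778,-23.778) [heading=225, draw]
  RT 45: heading 225 -> 180
  -- iteration 6/8 --
  FD 11: (27.778,-23.778) -> (16.778,-23.778) [heading=180, draw]
  RT 45: heading 180 -> 135
  -- iteration 7/8 --
  FD 11: (16.778,-23.778) -> (9,-16) [heading=135, draw]
  RT 45: heading 135 -> 90
  -- iteration 8/8 --
  FD 11: (9,-16) -> (9,-5) [heading=90, draw]
  RT 45: heading 90 -> 45
]
Final: pos=(9,-5), heading=45, 8 segment(s) drawn

Start position: (9, -5)
Final position: (9, -5)
Distance = 0; < 1e-6 -> CLOSED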